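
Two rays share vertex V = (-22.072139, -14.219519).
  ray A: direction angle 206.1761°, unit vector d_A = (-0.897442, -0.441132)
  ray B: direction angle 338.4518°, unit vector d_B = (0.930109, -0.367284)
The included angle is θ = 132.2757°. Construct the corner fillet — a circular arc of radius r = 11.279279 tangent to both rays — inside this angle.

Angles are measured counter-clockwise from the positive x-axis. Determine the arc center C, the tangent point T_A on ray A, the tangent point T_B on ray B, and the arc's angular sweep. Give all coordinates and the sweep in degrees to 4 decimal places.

center=(-21.5742,-26.5430) T_A=(-26.5498,-16.4205) T_B=(-17.4315,-16.0520) sweep=47.7243

bisector direction at 272.3139° = (0.040375,-0.999185)
center distance |VC| = r/sin(θ/2) = 11.279279/sin(66.1379°) = 12.333532
C = V + |VC|·bis = (-21.5742,-26.5430)
T_A = V + ((C−V)·d_A)·d_A = V + 4.9894·d_A = (-26.5498,-16.4205)
T_B = V + ((C−V)·d_B)·d_B = V + 4.9894·d_B = (-17.4315,-16.0520)
sweep = 180° − θ = 47.7243°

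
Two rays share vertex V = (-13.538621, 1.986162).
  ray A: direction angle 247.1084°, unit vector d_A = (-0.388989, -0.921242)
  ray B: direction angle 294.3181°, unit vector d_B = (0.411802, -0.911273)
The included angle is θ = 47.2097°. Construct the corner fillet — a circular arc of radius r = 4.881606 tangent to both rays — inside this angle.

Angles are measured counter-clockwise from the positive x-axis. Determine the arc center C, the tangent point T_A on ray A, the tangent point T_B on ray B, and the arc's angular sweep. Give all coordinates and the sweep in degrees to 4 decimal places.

center=(-13.3869,-10.2039) T_A=(-17.8840,-8.3050) T_B=(-8.9384,-8.1937) sweep=132.7903

bisector direction at 270.7132° = (0.012448,-0.999923)
center distance |VC| = r/sin(θ/2) = 4.881606/sin(23.6048°) = 12.191013
C = V + |VC|·bis = (-13.3869,-10.2039)
T_A = V + ((C−V)·d_A)·d_A = V + 11.1710·d_A = (-17.8840,-8.3050)
T_B = V + ((C−V)·d_B)·d_B = V + 11.1710·d_B = (-8.9384,-8.1937)
sweep = 180° − θ = 132.7903°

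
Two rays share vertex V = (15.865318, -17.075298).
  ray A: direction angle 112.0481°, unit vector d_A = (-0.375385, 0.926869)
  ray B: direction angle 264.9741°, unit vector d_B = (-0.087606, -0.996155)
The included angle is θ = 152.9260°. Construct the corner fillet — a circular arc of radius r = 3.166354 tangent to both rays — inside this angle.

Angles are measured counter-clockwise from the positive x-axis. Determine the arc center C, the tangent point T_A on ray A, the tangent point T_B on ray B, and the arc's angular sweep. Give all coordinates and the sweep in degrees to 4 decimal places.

center=(12.6444,-17.5573) T_A=(15.5791,-16.3687) T_B=(15.7985,-17.8347) sweep=27.0740

bisector direction at 188.5111° = (-0.988987,-0.148001)
center distance |VC| = r/sin(θ/2) = 3.166354/sin(76.4630°) = 3.256832
C = V + |VC|·bis = (12.6444,-17.5573)
T_A = V + ((C−V)·d_A)·d_A = V + 0.7623·d_A = (15.5791,-16.3687)
T_B = V + ((C−V)·d_B)·d_B = V + 0.7623·d_B = (15.7985,-17.8347)
sweep = 180° − θ = 27.0740°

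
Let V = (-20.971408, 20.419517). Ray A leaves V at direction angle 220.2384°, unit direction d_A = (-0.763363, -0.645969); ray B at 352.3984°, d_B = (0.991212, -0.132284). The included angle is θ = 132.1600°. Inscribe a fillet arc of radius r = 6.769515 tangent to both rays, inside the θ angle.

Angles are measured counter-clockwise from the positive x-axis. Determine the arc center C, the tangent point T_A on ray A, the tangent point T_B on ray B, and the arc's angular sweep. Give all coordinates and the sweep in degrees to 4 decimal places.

center=(-18.8906,13.3123) T_A=(-23.2635,18.4799) T_B=(-17.9951,20.0223) sweep=47.8400

bisector direction at 286.3184° = (0.280975,-0.959715)
center distance |VC| = r/sin(θ/2) = 6.769515/sin(66.0800°) = 7.405560
C = V + |VC|·bis = (-18.8906,13.3123)
T_A = V + ((C−V)·d_A)·d_A = V + 3.0027·d_A = (-23.2635,18.4799)
T_B = V + ((C−V)·d_B)·d_B = V + 3.0027·d_B = (-17.9951,20.0223)
sweep = 180° − θ = 47.8400°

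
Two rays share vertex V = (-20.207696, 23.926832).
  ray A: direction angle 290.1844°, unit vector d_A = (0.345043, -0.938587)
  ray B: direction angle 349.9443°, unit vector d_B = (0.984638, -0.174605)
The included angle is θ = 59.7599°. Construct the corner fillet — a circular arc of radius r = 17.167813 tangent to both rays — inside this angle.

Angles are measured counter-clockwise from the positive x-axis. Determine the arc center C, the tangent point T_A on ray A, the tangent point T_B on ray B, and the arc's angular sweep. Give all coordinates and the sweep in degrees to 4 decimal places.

bisector direction at 320.0643° = (0.766766,-0.641927)
center distance |VC| = r/sin(θ/2) = 17.167813/sin(29.8800°) = 34.460763
C = V + |VC|·bis = (6.2156,1.8055)
T_A = V + ((C−V)·d_A)·d_A = V + 29.8799·d_A = (-9.8978,-4.1181)
T_B = V + ((C−V)·d_B)·d_B = V + 29.8799·d_B = (9.2132,18.7096)
sweep = 180° − θ = 120.2401°

center=(6.2156,1.8055) T_A=(-9.8978,-4.1181) T_B=(9.2132,18.7096) sweep=120.2401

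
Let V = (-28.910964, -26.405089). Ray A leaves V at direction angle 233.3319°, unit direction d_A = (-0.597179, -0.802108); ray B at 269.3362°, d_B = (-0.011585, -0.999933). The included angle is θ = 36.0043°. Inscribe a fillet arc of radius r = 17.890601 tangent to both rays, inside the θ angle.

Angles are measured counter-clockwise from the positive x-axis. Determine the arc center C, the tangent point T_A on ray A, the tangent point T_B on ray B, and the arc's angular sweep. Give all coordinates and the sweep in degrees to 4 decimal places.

center=(-47.4382,-81.2487) T_A=(-61.7884,-70.5648) T_B=(-29.5488,-81.4560) sweep=143.9957

bisector direction at 251.3340° = (-0.320050,-0.947401)
center distance |VC| = r/sin(θ/2) = 17.890601/sin(18.0022°) = 57.888516
C = V + |VC|·bis = (-47.4382,-81.2487)
T_A = V + ((C−V)·d_A)·d_A = V + 55.0546·d_A = (-61.7884,-70.5648)
T_B = V + ((C−V)·d_B)·d_B = V + 55.0546·d_B = (-29.5488,-81.4560)
sweep = 180° − θ = 143.9957°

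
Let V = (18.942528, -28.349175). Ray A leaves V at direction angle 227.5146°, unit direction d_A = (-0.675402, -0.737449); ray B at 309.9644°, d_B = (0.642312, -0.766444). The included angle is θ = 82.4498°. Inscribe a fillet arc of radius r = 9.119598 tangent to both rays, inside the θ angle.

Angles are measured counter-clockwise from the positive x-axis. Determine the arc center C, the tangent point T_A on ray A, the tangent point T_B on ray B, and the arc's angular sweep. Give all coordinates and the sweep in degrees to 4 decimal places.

bisector direction at 268.7395° = (-0.021998,-0.999758)
center distance |VC| = r/sin(θ/2) = 9.119598/sin(41.2249°) = 13.838196
C = V + |VC|·bis = (18.6381,-42.1840)
T_A = V + ((C−V)·d_A)·d_A = V + 10.4081·d_A = (11.9129,-36.0246)
T_B = V + ((C−V)·d_B)·d_B = V + 10.4081·d_B = (25.6278,-36.3264)
sweep = 180° − θ = 97.5502°

center=(18.6381,-42.1840) T_A=(11.9129,-36.0246) T_B=(25.6278,-36.3264) sweep=97.5502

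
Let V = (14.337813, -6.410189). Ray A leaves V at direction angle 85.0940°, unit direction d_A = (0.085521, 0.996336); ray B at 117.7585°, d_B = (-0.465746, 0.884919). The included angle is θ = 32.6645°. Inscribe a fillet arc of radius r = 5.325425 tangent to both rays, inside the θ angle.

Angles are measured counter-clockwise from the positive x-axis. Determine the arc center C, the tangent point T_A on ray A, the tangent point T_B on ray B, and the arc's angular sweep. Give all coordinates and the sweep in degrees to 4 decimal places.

bisector direction at 101.4262° = (-0.198106,0.980181)
center distance |VC| = r/sin(θ/2) = 5.325425/sin(16.3322°) = 18.937746
C = V + |VC|·bis = (10.5861,12.1522)
T_A = V + ((C−V)·d_A)·d_A = V + 18.1736·d_A = (15.8920,11.6968)
T_B = V + ((C−V)·d_B)·d_B = V + 18.1736·d_B = (5.8736,9.6719)
sweep = 180° − θ = 147.3355°

center=(10.5861,12.1522) T_A=(15.8920,11.6968) T_B=(5.8736,9.6719) sweep=147.3355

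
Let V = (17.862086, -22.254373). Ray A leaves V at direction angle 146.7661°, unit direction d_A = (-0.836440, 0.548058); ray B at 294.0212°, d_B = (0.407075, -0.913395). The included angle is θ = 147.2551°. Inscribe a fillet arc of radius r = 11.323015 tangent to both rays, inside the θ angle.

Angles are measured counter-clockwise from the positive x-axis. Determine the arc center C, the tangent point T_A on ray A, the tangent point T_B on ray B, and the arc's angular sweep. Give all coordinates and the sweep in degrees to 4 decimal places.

center=(8.8739,-29.9022) T_A=(15.0796,-20.4312) T_B=(19.2163,-25.2929) sweep=32.7449

bisector direction at 220.3937° = (-0.761610,-0.648035)
center distance |VC| = r/sin(θ/2) = 11.323015/sin(73.6275°) = 11.801573
C = V + |VC|·bis = (8.8739,-29.9022)
T_A = V + ((C−V)·d_A)·d_A = V + 3.3266·d_A = (15.0796,-20.4312)
T_B = V + ((C−V)·d_B)·d_B = V + 3.3266·d_B = (19.2163,-25.2929)
sweep = 180° − θ = 32.7449°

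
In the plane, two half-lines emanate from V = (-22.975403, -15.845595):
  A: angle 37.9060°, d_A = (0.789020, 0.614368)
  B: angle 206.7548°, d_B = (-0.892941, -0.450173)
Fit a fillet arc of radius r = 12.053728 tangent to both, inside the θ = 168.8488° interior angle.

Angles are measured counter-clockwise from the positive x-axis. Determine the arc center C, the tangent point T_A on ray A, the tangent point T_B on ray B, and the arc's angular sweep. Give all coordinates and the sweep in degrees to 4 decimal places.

center=(-29.4524,-5.6120) T_A=(-22.0470,-15.1227) T_B=(-24.0261,-16.3753) sweep=11.1512

bisector direction at 122.3304° = (-0.534801,0.844978)
center distance |VC| = r/sin(θ/2) = 12.053728/sin(84.4244°) = 12.111027
C = V + |VC|·bis = (-29.4524,-5.6120)
T_A = V + ((C−V)·d_A)·d_A = V + 1.1767·d_A = (-22.0470,-15.1227)
T_B = V + ((C−V)·d_B)·d_B = V + 1.1767·d_B = (-24.0261,-16.3753)
sweep = 180° − θ = 11.1512°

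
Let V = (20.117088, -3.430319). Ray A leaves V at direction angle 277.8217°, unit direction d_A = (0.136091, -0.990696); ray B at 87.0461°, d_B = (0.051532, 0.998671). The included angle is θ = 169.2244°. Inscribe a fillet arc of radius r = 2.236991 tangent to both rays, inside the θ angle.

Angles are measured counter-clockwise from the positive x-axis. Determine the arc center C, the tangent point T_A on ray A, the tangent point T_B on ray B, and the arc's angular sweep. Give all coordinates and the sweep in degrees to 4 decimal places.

bisector direction at 2.4339° = (0.999098,0.042467)
center distance |VC| = r/sin(θ/2) = 2.236991/sin(84.6122°) = 2.246918
C = V + |VC|·bis = (22.3620,-3.3349)
T_A = V + ((C−V)·d_A)·d_A = V + 0.2110·d_A = (20.1458,-3.6393)
T_B = V + ((C−V)·d_B)·d_B = V + 0.2110·d_B = (20.1280,-3.2196)
sweep = 180° − θ = 10.7756°

center=(22.3620,-3.3349) T_A=(20.1458,-3.6393) T_B=(20.1280,-3.2196) sweep=10.7756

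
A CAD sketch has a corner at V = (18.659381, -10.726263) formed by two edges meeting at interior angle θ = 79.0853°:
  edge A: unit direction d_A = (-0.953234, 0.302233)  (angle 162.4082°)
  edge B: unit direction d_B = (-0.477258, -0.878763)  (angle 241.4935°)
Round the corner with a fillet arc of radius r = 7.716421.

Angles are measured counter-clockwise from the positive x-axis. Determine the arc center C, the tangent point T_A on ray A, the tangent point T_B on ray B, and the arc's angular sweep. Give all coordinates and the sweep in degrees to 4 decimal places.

bisector direction at 201.9509° = (-0.927505,-0.373811)
center distance |VC| = r/sin(θ/2) = 7.716421/sin(39.5427°) = 12.120304
C = V + |VC|·bis = (7.4177,-15.2570)
T_A = V + ((C−V)·d_A)·d_A = V + 9.3466·d_A = (9.7499,-7.9014)
T_B = V + ((C−V)·d_B)·d_B = V + 9.3466·d_B = (14.1986,-18.9397)
sweep = 180° − θ = 100.9147°

center=(7.4177,-15.2570) T_A=(9.7499,-7.9014) T_B=(14.1986,-18.9397) sweep=100.9147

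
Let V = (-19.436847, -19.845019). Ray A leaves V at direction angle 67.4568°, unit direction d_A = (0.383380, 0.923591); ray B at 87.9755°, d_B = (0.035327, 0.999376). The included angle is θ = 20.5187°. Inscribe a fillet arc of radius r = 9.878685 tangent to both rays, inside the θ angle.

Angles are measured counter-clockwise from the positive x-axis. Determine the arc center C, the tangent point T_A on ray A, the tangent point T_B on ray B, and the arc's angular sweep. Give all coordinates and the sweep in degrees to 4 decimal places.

bisector direction at 77.7161° = (0.212755,0.977106)
center distance |VC| = r/sin(θ/2) = 9.878685/sin(10.2593°) = 55.465784
C = V + |VC|·bis = (-7.6362,34.3509)
T_A = V + ((C−V)·d_A)·d_A = V + 54.5790·d_A = (1.4876,30.5636)
T_B = V + ((C−V)·d_B)·d_B = V + 54.5790·d_B = (-17.5087,34.6999)
sweep = 180° − θ = 159.4813°

center=(-7.6362,34.3509) T_A=(1.4876,30.5636) T_B=(-17.5087,34.6999) sweep=159.4813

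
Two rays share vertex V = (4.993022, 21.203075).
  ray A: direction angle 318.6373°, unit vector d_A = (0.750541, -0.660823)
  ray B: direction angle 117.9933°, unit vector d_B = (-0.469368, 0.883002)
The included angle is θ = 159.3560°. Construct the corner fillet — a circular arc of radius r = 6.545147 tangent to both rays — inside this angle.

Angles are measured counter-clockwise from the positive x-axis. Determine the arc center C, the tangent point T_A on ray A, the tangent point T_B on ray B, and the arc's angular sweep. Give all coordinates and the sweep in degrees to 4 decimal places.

center=(10.2129,25.3277) T_A=(5.8877,20.4153) T_B=(4.4335,22.2557) sweep=20.6440

bisector direction at 38.3153° = (0.784611,0.619989)
center distance |VC| = r/sin(θ/2) = 6.545147/sin(79.6780°) = 6.652814
C = V + |VC|·bis = (10.2129,25.3277)
T_A = V + ((C−V)·d_A)·d_A = V + 1.1921·d_A = (5.8877,20.4153)
T_B = V + ((C−V)·d_B)·d_B = V + 1.1921·d_B = (4.4335,22.2557)
sweep = 180° − θ = 20.6440°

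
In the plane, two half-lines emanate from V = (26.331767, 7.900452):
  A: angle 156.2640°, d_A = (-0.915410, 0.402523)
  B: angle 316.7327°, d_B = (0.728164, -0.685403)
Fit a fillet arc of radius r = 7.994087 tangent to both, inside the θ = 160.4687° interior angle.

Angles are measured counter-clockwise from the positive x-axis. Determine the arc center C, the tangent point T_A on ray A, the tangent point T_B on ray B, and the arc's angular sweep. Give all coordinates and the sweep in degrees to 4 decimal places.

bisector direction at 236.4984° = (-0.551961,-0.833870)
center distance |VC| = r/sin(θ/2) = 7.994087/sin(80.2344°) = 8.111626
C = V + |VC|·bis = (21.8545,1.1364)
T_A = V + ((C−V)·d_A)·d_A = V + 1.3759·d_A = (25.0723,8.4543)
T_B = V + ((C−V)·d_B)·d_B = V + 1.3759·d_B = (27.3336,6.9574)
sweep = 180° − θ = 19.5313°

center=(21.8545,1.1364) T_A=(25.0723,8.4543) T_B=(27.3336,6.9574) sweep=19.5313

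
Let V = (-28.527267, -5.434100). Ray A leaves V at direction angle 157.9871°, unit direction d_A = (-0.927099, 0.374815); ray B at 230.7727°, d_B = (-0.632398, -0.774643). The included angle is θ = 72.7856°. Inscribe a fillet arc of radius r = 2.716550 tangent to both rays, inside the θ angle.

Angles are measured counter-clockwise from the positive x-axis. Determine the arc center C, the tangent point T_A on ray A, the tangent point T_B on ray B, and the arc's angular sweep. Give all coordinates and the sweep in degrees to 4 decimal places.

center=(-32.9624,-6.5712) T_A=(-31.9442,-4.0527) T_B=(-30.8580,-8.2891) sweep=107.2144

bisector direction at 194.3799° = (-0.968670,-0.248350)
center distance |VC| = r/sin(θ/2) = 2.716550/sin(36.3928°) = 4.578575
C = V + |VC|·bis = (-32.9624,-6.5712)
T_A = V + ((C−V)·d_A)·d_A = V + 3.6856·d_A = (-31.9442,-4.0527)
T_B = V + ((C−V)·d_B)·d_B = V + 3.6856·d_B = (-30.8580,-8.2891)
sweep = 180° − θ = 107.2144°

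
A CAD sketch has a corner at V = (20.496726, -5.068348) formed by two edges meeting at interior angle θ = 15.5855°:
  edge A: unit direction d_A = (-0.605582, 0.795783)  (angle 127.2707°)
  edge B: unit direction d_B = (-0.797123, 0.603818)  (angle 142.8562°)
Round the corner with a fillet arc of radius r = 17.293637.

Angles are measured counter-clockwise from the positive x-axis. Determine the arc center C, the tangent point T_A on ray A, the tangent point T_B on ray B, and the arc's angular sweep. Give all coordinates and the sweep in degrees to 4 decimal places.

bisector direction at 135.0635° = (-0.707889,0.706323)
center distance |VC| = r/sin(θ/2) = 17.293637/sin(7.7927°) = 127.543409
C = V + |VC|·bis = (-69.7899,85.0185)
T_A = V + ((C−V)·d_A)·d_A = V + 126.3655·d_A = (-56.0279,95.4912)
T_B = V + ((C−V)·d_B)·d_B = V + 126.3655·d_B = (-80.2321,71.2334)
sweep = 180° − θ = 164.4145°

center=(-69.7899,85.0185) T_A=(-56.0279,95.4912) T_B=(-80.2321,71.2334) sweep=164.4145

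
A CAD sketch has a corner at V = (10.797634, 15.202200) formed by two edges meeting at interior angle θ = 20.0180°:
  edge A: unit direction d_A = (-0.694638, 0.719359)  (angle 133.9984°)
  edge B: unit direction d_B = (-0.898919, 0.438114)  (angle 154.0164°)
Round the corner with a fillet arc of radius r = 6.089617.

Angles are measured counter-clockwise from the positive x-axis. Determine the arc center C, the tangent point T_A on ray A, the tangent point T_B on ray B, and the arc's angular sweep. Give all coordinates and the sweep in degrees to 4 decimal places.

center=(-17.5510,35.7931) T_A=(-13.1703,40.0231) T_B=(-20.2189,30.3190) sweep=159.9820

bisector direction at 144.0074° = (-0.809093,0.587681)
center distance |VC| = r/sin(θ/2) = 6.089617/sin(10.0090°) = 35.037494
C = V + |VC|·bis = (-17.5510,35.7931)
T_A = V + ((C−V)·d_A)·d_A = V + 34.5042·d_A = (-13.1703,40.0231)
T_B = V + ((C−V)·d_B)·d_B = V + 34.5042·d_B = (-20.2189,30.3190)
sweep = 180° − θ = 159.9820°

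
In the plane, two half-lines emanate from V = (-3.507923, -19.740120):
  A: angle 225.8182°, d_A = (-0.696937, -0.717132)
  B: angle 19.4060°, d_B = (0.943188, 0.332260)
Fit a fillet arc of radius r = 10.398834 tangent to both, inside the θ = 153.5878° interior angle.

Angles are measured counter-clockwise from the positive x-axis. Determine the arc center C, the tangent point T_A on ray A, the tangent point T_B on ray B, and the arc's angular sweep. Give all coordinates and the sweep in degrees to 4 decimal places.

center=(2.2488,-28.7374) T_A=(-5.2086,-21.4901) T_B=(-1.2064,-18.9293) sweep=26.4122

bisector direction at 302.6121° = (0.538949,-0.842339)
center distance |VC| = r/sin(θ/2) = 10.398834/sin(76.7939°) = 10.681306
C = V + |VC|·bis = (2.2488,-28.7374)
T_A = V + ((C−V)·d_A)·d_A = V + 2.4402·d_A = (-5.2086,-21.4901)
T_B = V + ((C−V)·d_B)·d_B = V + 2.4402·d_B = (-1.2064,-18.9293)
sweep = 180° − θ = 26.4122°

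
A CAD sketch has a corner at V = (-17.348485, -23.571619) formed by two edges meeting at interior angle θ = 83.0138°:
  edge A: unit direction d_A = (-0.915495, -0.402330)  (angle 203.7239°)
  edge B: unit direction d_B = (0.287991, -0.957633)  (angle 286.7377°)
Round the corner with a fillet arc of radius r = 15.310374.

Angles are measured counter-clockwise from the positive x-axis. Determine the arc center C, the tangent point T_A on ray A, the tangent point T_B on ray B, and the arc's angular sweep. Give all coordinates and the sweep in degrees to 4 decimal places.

bisector direction at 245.2308° = (-0.418964,-0.908003)
center distance |VC| = r/sin(θ/2) = 15.310374/sin(41.5069°) = 23.102667
C = V + |VC|·bis = (-27.0277,-44.5489)
T_A = V + ((C−V)·d_A)·d_A = V + 17.3010·d_A = (-33.1875,-30.5323)
T_B = V + ((C−V)·d_B)·d_B = V + 17.3010·d_B = (-12.3659,-40.1397)
sweep = 180° − θ = 96.9862°

center=(-27.0277,-44.5489) T_A=(-33.1875,-30.5323) T_B=(-12.3659,-40.1397) sweep=96.9862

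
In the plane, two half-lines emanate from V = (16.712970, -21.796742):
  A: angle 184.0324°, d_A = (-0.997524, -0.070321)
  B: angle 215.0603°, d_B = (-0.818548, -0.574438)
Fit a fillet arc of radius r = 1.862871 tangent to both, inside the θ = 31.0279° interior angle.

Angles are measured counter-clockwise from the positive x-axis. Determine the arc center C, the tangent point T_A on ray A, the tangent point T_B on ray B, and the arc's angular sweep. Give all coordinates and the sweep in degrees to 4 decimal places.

bisector direction at 199.5463° = (-0.942371,-0.334569)
center distance |VC| = r/sin(θ/2) = 1.862871/sin(15.5139°) = 6.964707
C = V + |VC|·bis = (10.1496,-24.1269)
T_A = V + ((C−V)·d_A)·d_A = V + 6.7110·d_A = (10.0186,-22.2687)
T_B = V + ((C−V)·d_B)·d_B = V + 6.7110·d_B = (11.2197,-25.6518)
sweep = 180° − θ = 148.9721°

center=(10.1496,-24.1269) T_A=(10.0186,-22.2687) T_B=(11.2197,-25.6518) sweep=148.9721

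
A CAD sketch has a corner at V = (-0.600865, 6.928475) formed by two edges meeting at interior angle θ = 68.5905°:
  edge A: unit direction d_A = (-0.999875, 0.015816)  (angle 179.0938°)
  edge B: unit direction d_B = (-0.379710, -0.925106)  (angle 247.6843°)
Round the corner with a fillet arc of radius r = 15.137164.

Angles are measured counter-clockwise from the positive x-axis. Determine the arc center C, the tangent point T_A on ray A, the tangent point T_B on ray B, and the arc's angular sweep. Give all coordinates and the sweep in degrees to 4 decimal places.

bisector direction at 213.3890° = (-0.834953,-0.550321)
center distance |VC| = r/sin(θ/2) = 15.137164/sin(34.2953°) = 26.864781
C = V + |VC|·bis = (-23.0317,-7.8558)
T_A = V + ((C−V)·d_A)·d_A = V + 22.1942·d_A = (-22.7923,7.2795)
T_B = V + ((C−V)·d_B)·d_B = V + 22.1942·d_B = (-9.0282,-13.6035)
sweep = 180° − θ = 111.4095°

center=(-23.0317,-7.8558) T_A=(-22.7923,7.2795) T_B=(-9.0282,-13.6035) sweep=111.4095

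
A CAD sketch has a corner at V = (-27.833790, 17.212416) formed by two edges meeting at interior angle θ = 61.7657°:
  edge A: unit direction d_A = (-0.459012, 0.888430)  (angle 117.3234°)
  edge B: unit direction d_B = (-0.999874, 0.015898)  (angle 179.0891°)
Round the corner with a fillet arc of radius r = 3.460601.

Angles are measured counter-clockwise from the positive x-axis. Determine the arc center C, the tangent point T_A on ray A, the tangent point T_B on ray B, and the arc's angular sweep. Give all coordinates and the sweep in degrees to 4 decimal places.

bisector direction at 148.2063° = (-0.849950,0.526863)
center distance |VC| = r/sin(θ/2) = 3.460601/sin(30.8829°) = 6.742073
C = V + |VC|·bis = (-33.5642,20.7646)
T_A = V + ((C−V)·d_A)·d_A = V + 5.7862·d_A = (-30.4897,22.3530)
T_B = V + ((C−V)·d_B)·d_B = V + 5.7862·d_B = (-33.6192,17.3044)
sweep = 180° − θ = 118.2343°

center=(-33.5642,20.7646) T_A=(-30.4897,22.3530) T_B=(-33.6192,17.3044) sweep=118.2343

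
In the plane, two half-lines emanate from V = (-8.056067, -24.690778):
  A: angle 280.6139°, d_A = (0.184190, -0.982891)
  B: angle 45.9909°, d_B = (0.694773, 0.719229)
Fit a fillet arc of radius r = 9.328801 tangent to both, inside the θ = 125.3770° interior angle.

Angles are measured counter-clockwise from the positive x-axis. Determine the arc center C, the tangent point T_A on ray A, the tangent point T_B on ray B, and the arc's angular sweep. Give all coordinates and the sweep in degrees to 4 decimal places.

bisector direction at 343.3024° = (0.957835,-0.287320)
center distance |VC| = r/sin(θ/2) = 9.328801/sin(62.6885°) = 10.499197
C = V + |VC|·bis = (2.0004,-27.7074)
T_A = V + ((C−V)·d_A)·d_A = V + 4.8173·d_A = (-7.1688,-29.4257)
T_B = V + ((C−V)·d_B)·d_B = V + 4.8173·d_B = (-4.7091,-21.2260)
sweep = 180° − θ = 54.6230°

center=(2.0004,-27.7074) T_A=(-7.1688,-29.4257) T_B=(-4.7091,-21.2260) sweep=54.6230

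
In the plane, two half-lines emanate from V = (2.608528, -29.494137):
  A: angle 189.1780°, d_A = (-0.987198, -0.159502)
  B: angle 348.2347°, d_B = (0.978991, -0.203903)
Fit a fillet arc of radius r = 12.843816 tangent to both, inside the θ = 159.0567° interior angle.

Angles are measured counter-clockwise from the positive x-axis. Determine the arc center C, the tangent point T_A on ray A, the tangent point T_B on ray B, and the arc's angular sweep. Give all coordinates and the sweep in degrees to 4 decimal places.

center=(2.3136,-42.5522) T_A=(0.2650,-29.8728) T_B=(4.9325,-29.9782) sweep=20.9433

bisector direction at 268.7063° = (-0.022577,-0.999745)
center distance |VC| = r/sin(θ/2) = 12.843816/sin(79.5284°) = 13.061353
C = V + |VC|·bis = (2.3136,-42.5522)
T_A = V + ((C−V)·d_A)·d_A = V + 2.3739·d_A = (0.2650,-29.8728)
T_B = V + ((C−V)·d_B)·d_B = V + 2.3739·d_B = (4.9325,-29.9782)
sweep = 180° − θ = 20.9433°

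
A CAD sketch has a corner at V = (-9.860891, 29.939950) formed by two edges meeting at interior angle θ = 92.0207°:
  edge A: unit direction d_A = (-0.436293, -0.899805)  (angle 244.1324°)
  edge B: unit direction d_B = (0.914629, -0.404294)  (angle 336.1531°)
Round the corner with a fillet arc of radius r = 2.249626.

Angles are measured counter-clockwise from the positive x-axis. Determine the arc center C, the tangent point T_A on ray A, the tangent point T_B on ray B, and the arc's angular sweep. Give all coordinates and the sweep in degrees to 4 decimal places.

center=(-8.7841,27.0044) T_A=(-10.8084,27.9859) T_B=(-7.8746,29.0620) sweep=87.9793

bisector direction at 290.1427° = (0.344360,-0.938838)
center distance |VC| = r/sin(θ/2) = 2.249626/sin(46.0104°) = 3.126803
C = V + |VC|·bis = (-8.7841,27.0044)
T_A = V + ((C−V)·d_A)·d_A = V + 2.1717·d_A = (-10.8084,27.9859)
T_B = V + ((C−V)·d_B)·d_B = V + 2.1717·d_B = (-7.8746,29.0620)
sweep = 180° − θ = 87.9793°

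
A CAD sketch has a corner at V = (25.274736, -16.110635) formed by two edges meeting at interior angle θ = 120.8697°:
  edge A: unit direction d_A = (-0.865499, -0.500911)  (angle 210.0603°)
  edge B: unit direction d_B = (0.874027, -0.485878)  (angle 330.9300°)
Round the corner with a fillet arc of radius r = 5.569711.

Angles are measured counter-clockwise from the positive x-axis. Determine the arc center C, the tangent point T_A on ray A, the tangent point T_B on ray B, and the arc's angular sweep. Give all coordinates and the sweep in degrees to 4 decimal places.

bisector direction at 270.4952° = (0.008642,-0.999963)
center distance |VC| = r/sin(θ/2) = 5.569711/sin(60.4348°) = 6.403474
C = V + |VC|·bis = (25.3301,-22.5139)
T_A = V + ((C−V)·d_A)·d_A = V + 3.1596·d_A = (22.5401,-17.6933)
T_B = V + ((C−V)·d_B)·d_B = V + 3.1596·d_B = (28.0363,-17.6458)
sweep = 180° − θ = 59.1303°

center=(25.3301,-22.5139) T_A=(22.5401,-17.6933) T_B=(28.0363,-17.6458) sweep=59.1303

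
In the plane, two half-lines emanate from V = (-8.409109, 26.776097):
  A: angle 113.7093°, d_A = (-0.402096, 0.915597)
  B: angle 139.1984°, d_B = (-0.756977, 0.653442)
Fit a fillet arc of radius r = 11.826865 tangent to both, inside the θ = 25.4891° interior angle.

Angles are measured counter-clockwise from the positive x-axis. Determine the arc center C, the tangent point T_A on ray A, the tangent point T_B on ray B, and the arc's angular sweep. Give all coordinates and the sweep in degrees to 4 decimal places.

center=(-40.2635,69.8974) T_A=(-29.4349,74.6530) T_B=(-47.9917,60.9448) sweep=154.5109

bisector direction at 126.4539° = (-0.594175,0.804336)
center distance |VC| = r/sin(θ/2) = 11.826865/sin(12.7446°) = 53.611130
C = V + |VC|·bis = (-40.2635,69.8974)
T_A = V + ((C−V)·d_A)·d_A = V + 52.2903·d_A = (-29.4349,74.6530)
T_B = V + ((C−V)·d_B)·d_B = V + 52.2903·d_B = (-47.9917,60.9448)
sweep = 180° − θ = 154.5109°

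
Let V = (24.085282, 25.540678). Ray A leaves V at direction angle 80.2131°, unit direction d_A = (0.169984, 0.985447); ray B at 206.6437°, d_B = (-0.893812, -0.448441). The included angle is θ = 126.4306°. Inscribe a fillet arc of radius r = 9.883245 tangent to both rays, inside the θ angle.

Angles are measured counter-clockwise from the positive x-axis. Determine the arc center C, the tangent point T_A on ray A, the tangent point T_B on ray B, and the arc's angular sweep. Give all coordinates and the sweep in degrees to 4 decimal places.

bisector direction at 143.4284° = (-0.803113,0.595827)
center distance |VC| = r/sin(θ/2) = 9.883245/sin(63.2153°) = 11.071106
C = V + |VC|·bis = (15.1939,32.1371)
T_A = V + ((C−V)·d_A)·d_A = V + 4.9891·d_A = (24.9333,30.4571)
T_B = V + ((C−V)·d_B)·d_B = V + 4.9891·d_B = (19.6260,23.3034)
sweep = 180° − θ = 53.5694°

center=(15.1939,32.1371) T_A=(24.9333,30.4571) T_B=(19.6260,23.3034) sweep=53.5694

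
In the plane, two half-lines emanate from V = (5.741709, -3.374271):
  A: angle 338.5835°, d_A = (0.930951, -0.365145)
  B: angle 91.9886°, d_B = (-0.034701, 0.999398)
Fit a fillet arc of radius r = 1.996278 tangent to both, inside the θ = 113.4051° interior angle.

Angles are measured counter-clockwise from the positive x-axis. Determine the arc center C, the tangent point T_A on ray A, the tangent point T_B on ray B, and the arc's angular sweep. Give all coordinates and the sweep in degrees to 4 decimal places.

bisector direction at 35.2860° = (0.816278,0.577659)
center distance |VC| = r/sin(θ/2) = 1.996278/sin(56.7026°) = 2.388373
C = V + |VC|·bis = (7.6913,-1.9946)
T_A = V + ((C−V)·d_A)·d_A = V + 1.3112·d_A = (6.9624,-3.8530)
T_B = V + ((C−V)·d_B)·d_B = V + 1.3112·d_B = (5.6962,-2.0639)
sweep = 180° − θ = 66.5949°

center=(7.6913,-1.9946) T_A=(6.9624,-3.8530) T_B=(5.6962,-2.0639) sweep=66.5949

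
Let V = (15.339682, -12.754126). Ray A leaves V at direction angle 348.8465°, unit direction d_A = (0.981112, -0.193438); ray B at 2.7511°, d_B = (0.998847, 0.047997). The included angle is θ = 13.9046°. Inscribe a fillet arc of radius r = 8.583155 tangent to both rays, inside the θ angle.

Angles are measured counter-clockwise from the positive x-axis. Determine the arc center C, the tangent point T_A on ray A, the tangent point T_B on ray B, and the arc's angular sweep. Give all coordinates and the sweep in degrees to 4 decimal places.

bisector direction at 355.7988° = (0.997313,-0.073259)
center distance |VC| = r/sin(θ/2) = 8.583155/sin(6.9523°) = 70.909975
C = V + |VC|·bis = (86.0591,-17.9489)
T_A = V + ((C−V)·d_A)·d_A = V + 70.3886·d_A = (84.3988,-26.3700)
T_B = V + ((C−V)·d_B)·d_B = V + 70.3886·d_B = (85.6471,-9.3757)
sweep = 180° − θ = 166.0954°

center=(86.0591,-17.9489) T_A=(84.3988,-26.3700) T_B=(85.6471,-9.3757) sweep=166.0954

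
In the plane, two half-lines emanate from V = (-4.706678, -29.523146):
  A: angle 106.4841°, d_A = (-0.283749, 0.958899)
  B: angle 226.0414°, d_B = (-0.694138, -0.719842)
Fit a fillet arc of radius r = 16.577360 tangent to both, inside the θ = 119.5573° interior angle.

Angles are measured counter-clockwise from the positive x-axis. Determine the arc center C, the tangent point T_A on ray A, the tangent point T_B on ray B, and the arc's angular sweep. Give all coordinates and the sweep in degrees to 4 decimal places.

center=(-23.3427,-24.9673) T_A=(-7.4467,-20.2635) T_B=(-11.4096,-36.4743) sweep=60.4427

bisector direction at 166.2628° = (-0.971395,0.237470)
center distance |VC| = r/sin(θ/2) = 16.577360/sin(59.7786°) = 19.184821
C = V + |VC|·bis = (-23.3427,-24.9673)
T_A = V + ((C−V)·d_A)·d_A = V + 9.6565·d_A = (-7.4467,-20.2635)
T_B = V + ((C−V)·d_B)·d_B = V + 9.6565·d_B = (-11.4096,-36.4743)
sweep = 180° − θ = 60.4427°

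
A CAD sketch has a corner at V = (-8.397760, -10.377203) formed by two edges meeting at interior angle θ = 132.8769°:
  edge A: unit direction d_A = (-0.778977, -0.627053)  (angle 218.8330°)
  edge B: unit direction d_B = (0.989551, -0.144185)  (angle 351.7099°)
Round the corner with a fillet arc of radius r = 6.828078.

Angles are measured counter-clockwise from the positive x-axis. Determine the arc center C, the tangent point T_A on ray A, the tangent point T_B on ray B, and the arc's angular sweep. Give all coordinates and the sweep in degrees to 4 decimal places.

center=(-6.4357,-17.5633) T_A=(-10.7173,-12.2444) T_B=(-5.4512,-10.8065) sweep=47.1231

bisector direction at 285.2715° = (0.263392,-0.964689)
center distance |VC| = r/sin(θ/2) = 6.828078/sin(66.4385°) = 7.449101
C = V + |VC|·bis = (-6.4357,-17.5633)
T_A = V + ((C−V)·d_A)·d_A = V + 2.9777·d_A = (-10.7173,-12.2444)
T_B = V + ((C−V)·d_B)·d_B = V + 2.9777·d_B = (-5.4512,-10.8065)
sweep = 180° − θ = 47.1231°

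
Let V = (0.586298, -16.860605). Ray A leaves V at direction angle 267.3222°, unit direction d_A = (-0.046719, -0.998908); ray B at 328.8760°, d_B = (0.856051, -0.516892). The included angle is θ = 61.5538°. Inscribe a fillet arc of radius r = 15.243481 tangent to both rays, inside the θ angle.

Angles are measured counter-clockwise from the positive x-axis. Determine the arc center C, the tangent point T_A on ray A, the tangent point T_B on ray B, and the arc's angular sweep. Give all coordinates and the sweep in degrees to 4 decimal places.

bisector direction at 298.0991° = (0.470998,-0.882134)
center distance |VC| = r/sin(θ/2) = 15.243481/sin(30.7769°) = 29.790082
C = V + |VC|·bis = (14.6174,-43.1395)
T_A = V + ((C−V)·d_A)·d_A = V + 25.5946·d_A = (-0.6095,-42.4273)
T_B = V + ((C−V)·d_B)·d_B = V + 25.5946·d_B = (22.4966,-30.0903)
sweep = 180° − θ = 118.4462°

center=(14.6174,-43.1395) T_A=(-0.6095,-42.4273) T_B=(22.4966,-30.0903) sweep=118.4462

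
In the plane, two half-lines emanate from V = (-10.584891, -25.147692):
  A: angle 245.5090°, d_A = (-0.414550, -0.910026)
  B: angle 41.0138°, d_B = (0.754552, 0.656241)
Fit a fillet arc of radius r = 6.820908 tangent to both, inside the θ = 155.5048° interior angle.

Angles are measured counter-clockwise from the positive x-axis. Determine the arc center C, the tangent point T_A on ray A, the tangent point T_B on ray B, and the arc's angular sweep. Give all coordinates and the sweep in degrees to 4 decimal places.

bisector direction at 323.2614° = (0.801373,-0.598165)
center distance |VC| = r/sin(θ/2) = 6.820908/sin(77.7524°) = 6.979768
C = V + |VC|·bis = (-4.9915,-29.3227)
T_A = V + ((C−V)·d_A)·d_A = V + 1.4807·d_A = (-11.1987,-26.4951)
T_B = V + ((C−V)·d_B)·d_B = V + 1.4807·d_B = (-9.4677,-24.1760)
sweep = 180° − θ = 24.4952°

center=(-4.9915,-29.3227) T_A=(-11.1987,-26.4951) T_B=(-9.4677,-24.1760) sweep=24.4952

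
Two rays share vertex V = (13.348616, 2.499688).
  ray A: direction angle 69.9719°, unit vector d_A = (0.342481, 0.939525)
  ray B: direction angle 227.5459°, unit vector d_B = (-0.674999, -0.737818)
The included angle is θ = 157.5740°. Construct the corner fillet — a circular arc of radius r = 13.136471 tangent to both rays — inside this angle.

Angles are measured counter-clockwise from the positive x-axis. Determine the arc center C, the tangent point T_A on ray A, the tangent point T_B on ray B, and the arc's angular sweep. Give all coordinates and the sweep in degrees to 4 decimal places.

center=(1.8985,9.4454) T_A=(14.2405,4.9464) T_B=(11.5908,0.5783) sweep=22.4260

bisector direction at 148.7589° = (-0.854992,0.518640)
center distance |VC| = r/sin(θ/2) = 13.136471/sin(78.7870°) = 13.392112
C = V + |VC|·bis = (1.8985,9.4454)
T_A = V + ((C−V)·d_A)·d_A = V + 2.6042·d_A = (14.2405,4.9464)
T_B = V + ((C−V)·d_B)·d_B = V + 2.6042·d_B = (11.5908,0.5783)
sweep = 180° − θ = 22.4260°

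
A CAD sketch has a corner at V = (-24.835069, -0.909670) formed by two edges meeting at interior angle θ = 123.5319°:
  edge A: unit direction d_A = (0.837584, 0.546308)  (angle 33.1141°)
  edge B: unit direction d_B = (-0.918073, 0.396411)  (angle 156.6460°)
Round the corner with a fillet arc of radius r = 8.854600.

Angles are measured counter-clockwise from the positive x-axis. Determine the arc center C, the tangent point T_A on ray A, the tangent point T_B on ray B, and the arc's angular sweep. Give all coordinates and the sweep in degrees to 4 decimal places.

center=(-25.6901,9.1043) T_A=(-20.8527,1.6878) T_B=(-29.2001,0.9751) sweep=56.4681

bisector direction at 94.8800° = (-0.085070,0.996375)
center distance |VC| = r/sin(θ/2) = 8.854600/sin(61.7659°) = 10.050368
C = V + |VC|·bis = (-25.6901,9.1043)
T_A = V + ((C−V)·d_A)·d_A = V + 4.7546·d_A = (-20.8527,1.6878)
T_B = V + ((C−V)·d_B)·d_B = V + 4.7546·d_B = (-29.2001,0.9751)
sweep = 180° − θ = 56.4681°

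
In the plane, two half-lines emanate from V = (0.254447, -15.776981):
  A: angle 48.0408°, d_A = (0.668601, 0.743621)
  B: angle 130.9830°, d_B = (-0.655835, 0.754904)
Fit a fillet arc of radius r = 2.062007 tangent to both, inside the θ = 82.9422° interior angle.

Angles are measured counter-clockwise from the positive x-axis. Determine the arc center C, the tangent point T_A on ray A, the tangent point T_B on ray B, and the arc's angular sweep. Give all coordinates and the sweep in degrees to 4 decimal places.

bisector direction at 89.5119° = (0.008519,0.999964)
center distance |VC| = r/sin(θ/2) = 2.062007/sin(41.4711°) = 3.113675
C = V + |VC|·bis = (0.2810,-12.6634)
T_A = V + ((C−V)·d_A)·d_A = V + 2.3330·d_A = (1.8143,-14.0421)
T_B = V + ((C−V)·d_B)·d_B = V + 2.3330·d_B = (-1.2756,-14.0158)
sweep = 180° − θ = 97.0578°

center=(0.2810,-12.6634) T_A=(1.8143,-14.0421) T_B=(-1.2756,-14.0158) sweep=97.0578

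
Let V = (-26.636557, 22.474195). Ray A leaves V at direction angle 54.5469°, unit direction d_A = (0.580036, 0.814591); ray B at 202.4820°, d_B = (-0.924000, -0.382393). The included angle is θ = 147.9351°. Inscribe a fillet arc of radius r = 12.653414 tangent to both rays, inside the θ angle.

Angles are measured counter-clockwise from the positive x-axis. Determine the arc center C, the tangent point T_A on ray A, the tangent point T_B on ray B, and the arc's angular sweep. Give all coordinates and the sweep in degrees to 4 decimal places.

center=(-34.8349,32.7755) T_A=(-24.5275,25.4361) T_B=(-29.9963,21.0838) sweep=32.0649

bisector direction at 128.5145° = (-0.622712,0.782451)
center distance |VC| = r/sin(θ/2) = 12.653414/sin(73.9676°) = 13.165480
C = V + |VC|·bis = (-34.8349,32.7755)
T_A = V + ((C−V)·d_A)·d_A = V + 3.6361·d_A = (-24.5275,25.4361)
T_B = V + ((C−V)·d_B)·d_B = V + 3.6361·d_B = (-29.9963,21.0838)
sweep = 180° − θ = 32.0649°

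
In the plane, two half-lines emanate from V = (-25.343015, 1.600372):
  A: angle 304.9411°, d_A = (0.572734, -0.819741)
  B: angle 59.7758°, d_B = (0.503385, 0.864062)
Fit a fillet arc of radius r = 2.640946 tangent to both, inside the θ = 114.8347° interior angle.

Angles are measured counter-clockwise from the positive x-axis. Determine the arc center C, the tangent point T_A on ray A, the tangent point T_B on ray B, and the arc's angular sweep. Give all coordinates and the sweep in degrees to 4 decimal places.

center=(-22.2114,1.7293) T_A=(-24.3763,0.2168) T_B=(-24.4934,3.0588) sweep=65.1653

bisector direction at 2.3585° = (0.999153,0.041151)
center distance |VC| = r/sin(θ/2) = 2.640946/sin(57.4173°) = 3.134224
C = V + |VC|·bis = (-22.2114,1.7293)
T_A = V + ((C−V)·d_A)·d_A = V + 1.6878·d_A = (-24.3763,0.2168)
T_B = V + ((C−V)·d_B)·d_B = V + 1.6878·d_B = (-24.4934,3.0588)
sweep = 180° − θ = 65.1653°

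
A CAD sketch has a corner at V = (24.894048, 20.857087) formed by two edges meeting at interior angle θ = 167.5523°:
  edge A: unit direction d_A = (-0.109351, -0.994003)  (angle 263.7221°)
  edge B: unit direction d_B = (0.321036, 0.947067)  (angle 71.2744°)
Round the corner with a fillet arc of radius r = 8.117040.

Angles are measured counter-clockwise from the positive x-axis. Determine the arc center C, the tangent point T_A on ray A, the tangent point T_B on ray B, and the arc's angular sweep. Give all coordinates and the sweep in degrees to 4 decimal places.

bisector direction at 347.4983° = (0.976289,-0.216469)
center distance |VC| = r/sin(θ/2) = 8.117040/sin(83.7762°) = 8.165166
C = V + |VC|·bis = (32.8656,19.0896)
T_A = V + ((C−V)·d_A)·d_A = V + 0.8852·d_A = (24.7972,19.9772)
T_B = V + ((C−V)·d_B)·d_B = V + 0.8852·d_B = (25.1782,21.6954)
sweep = 180° − θ = 12.4477°

center=(32.8656,19.0896) T_A=(24.7972,19.9772) T_B=(25.1782,21.6954) sweep=12.4477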